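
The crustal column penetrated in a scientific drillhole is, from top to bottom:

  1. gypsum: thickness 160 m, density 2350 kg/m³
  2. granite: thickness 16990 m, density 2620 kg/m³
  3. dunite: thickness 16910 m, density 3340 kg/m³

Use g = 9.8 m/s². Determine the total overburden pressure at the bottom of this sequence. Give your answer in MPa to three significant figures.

gypsum: 2350 kg/m³ × 9.8 m/s² × 160 m = 3.685×10^6 Pa = 3.685 MPa
granite: 2620 kg/m³ × 9.8 m/s² × 16990 m = 4.362×10^8 Pa = 436.2 MPa
dunite: 3340 kg/m³ × 9.8 m/s² × 16910 m = 5.535×10^8 Pa = 553.5 MPa
Total = 3.685 + 436.2 + 553.5 = 993.42 MPa

993 MPa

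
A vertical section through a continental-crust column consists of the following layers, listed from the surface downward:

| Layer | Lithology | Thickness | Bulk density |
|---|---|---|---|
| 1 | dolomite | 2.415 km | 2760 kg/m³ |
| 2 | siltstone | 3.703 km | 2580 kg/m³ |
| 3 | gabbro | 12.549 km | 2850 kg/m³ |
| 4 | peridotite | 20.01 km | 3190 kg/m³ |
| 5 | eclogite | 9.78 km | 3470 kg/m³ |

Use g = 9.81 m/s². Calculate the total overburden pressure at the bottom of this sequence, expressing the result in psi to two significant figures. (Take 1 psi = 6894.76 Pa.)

210000 psi

dolomite: 2760 kg/m³ × 9.81 m/s² × 2415 m = 6.539×10^7 Pa = 9484 psi
siltstone: 2580 kg/m³ × 9.81 m/s² × 3703 m = 9.372×10^7 Pa = 13593 psi
gabbro: 2850 kg/m³ × 9.81 m/s² × 12549 m = 3.509×10^8 Pa = 50887 psi
peridotite: 3190 kg/m³ × 9.81 m/s² × 20010 m = 6.262×10^8 Pa = 90821 psi
eclogite: 3470 kg/m³ × 9.81 m/s² × 9780 m = 3.329×10^8 Pa = 48286 psi
Total = 9484 + 13593 + 50887 + 90821 + 48286 = 2.1307×10^5 psi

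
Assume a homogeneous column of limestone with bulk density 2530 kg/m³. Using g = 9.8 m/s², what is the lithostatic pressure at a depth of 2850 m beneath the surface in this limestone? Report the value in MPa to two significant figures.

limestone: 2530 kg/m³ × 9.8 m/s² × 2850 m = 7.066×10^7 Pa = 70.66 MPa

71 MPa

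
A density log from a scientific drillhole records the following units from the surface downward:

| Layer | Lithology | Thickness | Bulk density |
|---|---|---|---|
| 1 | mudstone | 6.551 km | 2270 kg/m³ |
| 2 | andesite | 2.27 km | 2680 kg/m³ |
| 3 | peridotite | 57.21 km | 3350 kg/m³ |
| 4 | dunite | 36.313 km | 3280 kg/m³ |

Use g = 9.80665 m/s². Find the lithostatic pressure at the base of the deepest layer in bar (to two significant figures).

33000 bar

mudstone: 2270 kg/m³ × 9.80665 m/s² × 6551 m = 1.458×10^8 Pa = 1458 bar
andesite: 2680 kg/m³ × 9.80665 m/s² × 2270 m = 5.966×10^7 Pa = 596.6 bar
peridotite: 3350 kg/m³ × 9.80665 m/s² × 57210 m = 1.879×10^9 Pa = 18795 bar
dunite: 3280 kg/m³ × 9.80665 m/s² × 36313 m = 1.168×10^9 Pa = 11680 bar
Total = 1458 + 596.6 + 18795 + 11680 = 32530 bar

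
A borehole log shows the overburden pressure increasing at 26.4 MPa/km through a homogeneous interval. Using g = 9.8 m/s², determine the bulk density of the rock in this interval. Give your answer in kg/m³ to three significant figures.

2690 kg/m³

ρ = (dP/dz)/g = 26.4 MPa/km / 9.8 m/s² = 26400 Pa/m / 9.8 m/s² = 2693.9 kg/m³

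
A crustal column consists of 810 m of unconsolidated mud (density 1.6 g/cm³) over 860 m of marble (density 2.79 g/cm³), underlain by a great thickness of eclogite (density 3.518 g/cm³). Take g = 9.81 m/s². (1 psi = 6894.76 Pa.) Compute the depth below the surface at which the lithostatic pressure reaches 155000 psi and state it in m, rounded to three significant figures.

Pressure at base of upper layers: 1600×9.81×810 + 2790×9.81×860 = 3.625×10^7 Pa = 5258 psi
Remaining pressure to be supplied by eclogite: 1.069×10^9 − 3.625×10^7 = 1.032×10^9 Pa
Additional depth in eclogite = 1.032×10^9 Pa / (3518 kg/m³ × 9.81 m/s²) = 29916 m
Total depth = 1670 m + 29916 m = 31586 m

31600 m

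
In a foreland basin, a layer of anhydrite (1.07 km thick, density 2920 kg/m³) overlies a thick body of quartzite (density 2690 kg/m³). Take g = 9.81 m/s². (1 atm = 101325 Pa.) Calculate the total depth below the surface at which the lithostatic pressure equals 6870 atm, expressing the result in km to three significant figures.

Pressure at base of upper layers: 2920×9.81×1070 = 3.065×10^7 Pa = 302.5 atm
Remaining pressure to be supplied by quartzite: 6.961×10^8 − 3.065×10^7 = 6.655×10^8 Pa
Additional depth in quartzite = 6.655×10^8 Pa / (2690 kg/m³ × 9.81 m/s²) = 25217 m
Total depth = 1070 m + 25217 m = 26287 m
= 26.287 km

26.3 km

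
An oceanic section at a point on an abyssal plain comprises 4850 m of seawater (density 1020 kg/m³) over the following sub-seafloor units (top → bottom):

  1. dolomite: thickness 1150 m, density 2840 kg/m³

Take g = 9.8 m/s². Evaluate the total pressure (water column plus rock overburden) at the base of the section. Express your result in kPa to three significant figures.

seawater: 1020 kg/m³ × 9.8 m/s² × 4850 m = 4.848×10^7 Pa = 48481 kPa
dolomite: 2840 kg/m³ × 9.8 m/s² × 1150 m = 3.201×10^7 Pa = 32007 kPa
Total = 48481 + 32007 = 80487 kPa

80500 kPa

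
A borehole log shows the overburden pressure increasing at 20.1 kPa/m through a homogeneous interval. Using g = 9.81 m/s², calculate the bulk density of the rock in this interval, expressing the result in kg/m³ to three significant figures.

ρ = (dP/dz)/g = 20.1 kPa/m / 9.81 m/s² = 20100 Pa/m / 9.81 m/s² = 2048.9 kg/m³

2050 kg/m³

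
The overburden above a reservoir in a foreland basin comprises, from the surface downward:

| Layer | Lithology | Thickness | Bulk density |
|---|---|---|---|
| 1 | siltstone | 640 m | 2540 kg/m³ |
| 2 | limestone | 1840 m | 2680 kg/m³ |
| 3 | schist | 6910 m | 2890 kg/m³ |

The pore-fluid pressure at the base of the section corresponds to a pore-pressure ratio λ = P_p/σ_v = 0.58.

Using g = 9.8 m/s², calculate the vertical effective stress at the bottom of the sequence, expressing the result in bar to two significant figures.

1100 bar

Overburden (lithostatic) stress σ_v:
siltstone: 2540 kg/m³ × 9.8 m/s² × 640 m = 1.593×10^7 Pa = 15.93 MPa
limestone: 2680 kg/m³ × 9.8 m/s² × 1840 m = 4.833×10^7 Pa = 48.33 MPa
schist: 2890 kg/m³ × 9.8 m/s² × 6910 m = 1.957×10^8 Pa = 195.7 MPa
Total = 15.93 + 48.33 + 195.7 = 259.96 MPa
Pore pressure P_p = λ·σ_v = 0.58 × 260.0 MPa = 150.8 MPa
Effective stress σ' = σ_v − P_p = 260.0 − 150.8 = 109.18 MPa = 1091.8 bar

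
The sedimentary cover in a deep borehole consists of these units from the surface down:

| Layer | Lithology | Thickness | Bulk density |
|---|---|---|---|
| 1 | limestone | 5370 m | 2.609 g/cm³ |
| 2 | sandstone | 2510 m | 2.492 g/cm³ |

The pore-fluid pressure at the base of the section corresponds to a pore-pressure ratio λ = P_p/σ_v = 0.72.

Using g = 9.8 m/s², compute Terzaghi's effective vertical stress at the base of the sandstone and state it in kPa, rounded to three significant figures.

55600 kPa

Overburden (lithostatic) stress σ_v:
limestone: 2609 kg/m³ × 9.8 m/s² × 5370 m = 1.373×10^8 Pa = 137.3 MPa
sandstone: 2492 kg/m³ × 9.8 m/s² × 2510 m = 6.130×10^7 Pa = 61.30 MPa
Total = 137.3 + 61.30 = 198.60 MPa
Pore pressure P_p = λ·σ_v = 0.72 × 198.6 MPa = 143.0 MPa
Effective stress σ' = σ_v − P_p = 198.6 − 143.0 = 55.608 MPa = 55608 kPa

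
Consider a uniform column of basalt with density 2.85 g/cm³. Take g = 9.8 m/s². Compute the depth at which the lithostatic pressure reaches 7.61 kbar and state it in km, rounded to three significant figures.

h = P/(ρg) = 7.61 kbar / (2850 kg/m³ × 9.8 m/s²) = 7.610×10^8 Pa / 27930 Pa/m = 27247 m
= 27.247 km

27.2 km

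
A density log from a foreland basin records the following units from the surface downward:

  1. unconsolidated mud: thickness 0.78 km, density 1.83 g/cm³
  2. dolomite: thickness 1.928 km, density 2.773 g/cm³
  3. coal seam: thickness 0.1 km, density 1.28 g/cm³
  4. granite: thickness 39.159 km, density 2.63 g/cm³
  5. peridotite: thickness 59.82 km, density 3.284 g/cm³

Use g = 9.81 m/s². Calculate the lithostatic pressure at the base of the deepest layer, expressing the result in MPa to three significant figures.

3010 MPa

unconsolidated mud: 1830 kg/m³ × 9.81 m/s² × 780 m = 1.400×10^7 Pa = 14.00 MPa
dolomite: 2773 kg/m³ × 9.81 m/s² × 1928 m = 5.245×10^7 Pa = 52.45 MPa
coal seam: 1280 kg/m³ × 9.81 m/s² × 100 m = 1.256×10^6 Pa = 1.256 MPa
granite: 2630 kg/m³ × 9.81 m/s² × 39159 m = 1.010×10^9 Pa = 1010 MPa
peridotite: 3284 kg/m³ × 9.81 m/s² × 59820 m = 1.927×10^9 Pa = 1927 MPa
Total = 14.00 + 52.45 + 1.256 + 1010 + 1927 = 3005.2 MPa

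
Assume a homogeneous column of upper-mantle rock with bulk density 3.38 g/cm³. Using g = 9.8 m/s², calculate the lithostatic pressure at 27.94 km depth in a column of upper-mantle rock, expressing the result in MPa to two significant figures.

930 MPa

upper-mantle rock: 3380 kg/m³ × 9.8 m/s² × 27940 m = 9.255×10^8 Pa = 925.5 MPa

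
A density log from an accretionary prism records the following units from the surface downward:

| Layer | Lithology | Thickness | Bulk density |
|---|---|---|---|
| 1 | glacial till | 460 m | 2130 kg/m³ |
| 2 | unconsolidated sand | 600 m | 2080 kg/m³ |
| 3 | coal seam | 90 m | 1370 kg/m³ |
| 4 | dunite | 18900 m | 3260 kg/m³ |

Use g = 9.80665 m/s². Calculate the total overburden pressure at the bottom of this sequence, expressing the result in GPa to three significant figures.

glacial till: 2130 kg/m³ × 9.80665 m/s² × 460 m = 9.609×10^6 Pa = 9.609×10^-3 GPa
unconsolidated sand: 2080 kg/m³ × 9.80665 m/s² × 600 m = 1.224×10^7 Pa = 0.01224 GPa
coal seam: 1370 kg/m³ × 9.80665 m/s² × 90 m = 1.209×10^6 Pa = 1.209×10^-3 GPa
dunite: 3260 kg/m³ × 9.80665 m/s² × 18900 m = 6.042×10^8 Pa = 0.6042 GPa
Total = 9.609×10^-3 + 0.01224 + 1.209×10^-3 + 0.6042 = 0.62728 GPa

0.627 GPa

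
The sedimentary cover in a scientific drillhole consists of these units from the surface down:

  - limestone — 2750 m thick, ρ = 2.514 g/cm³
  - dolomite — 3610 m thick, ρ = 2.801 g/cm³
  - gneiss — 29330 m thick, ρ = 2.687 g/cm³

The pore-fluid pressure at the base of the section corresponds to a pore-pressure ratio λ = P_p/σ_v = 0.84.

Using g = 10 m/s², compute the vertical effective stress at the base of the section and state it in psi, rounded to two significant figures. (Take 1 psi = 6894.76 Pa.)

Overburden (lithostatic) stress σ_v:
limestone: 2514 kg/m³ × 10 m/s² × 2750 m = 6.913×10^7 Pa = 69.14 MPa
dolomite: 2801 kg/m³ × 10 m/s² × 3610 m = 1.011×10^8 Pa = 101.1 MPa
gneiss: 2687 kg/m³ × 10 m/s² × 29330 m = 7.881×10^8 Pa = 788.1 MPa
Total = 69.14 + 101.1 + 788.1 = 958.35 MPa
Pore pressure P_p = λ·σ_v = 0.84 × 958.3 MPa = 805.0 MPa
Effective stress σ' = σ_v − P_p = 958.3 − 805.0 = 153.34 MPa = 22239 psi

22000 psi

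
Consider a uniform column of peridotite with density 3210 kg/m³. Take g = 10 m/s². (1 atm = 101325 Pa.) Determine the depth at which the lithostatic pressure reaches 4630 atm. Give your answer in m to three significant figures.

14600 m

h = P/(ρg) = 4630 atm / (3210 kg/m³ × 10 m/s²) = 4.691×10^8 Pa / 32100 Pa/m = 14615 m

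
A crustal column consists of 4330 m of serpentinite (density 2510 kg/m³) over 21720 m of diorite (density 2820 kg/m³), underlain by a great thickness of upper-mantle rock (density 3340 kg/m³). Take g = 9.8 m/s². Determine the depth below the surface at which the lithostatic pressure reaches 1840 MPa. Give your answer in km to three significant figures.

Pressure at base of upper layers: 2510×9.8×4330 + 2820×9.8×21720 = 7.068×10^8 Pa = 706.8 MPa
Remaining pressure to be supplied by upper-mantle rock: 1.840×10^9 − 7.068×10^8 = 1.133×10^9 Pa
Additional depth in upper-mantle rock = 1.133×10^9 Pa / (3340 kg/m³ × 9.8 m/s²) = 34622 m
Total depth = 26050 m + 34622 m = 60672 m
= 60.672 km

60.7 km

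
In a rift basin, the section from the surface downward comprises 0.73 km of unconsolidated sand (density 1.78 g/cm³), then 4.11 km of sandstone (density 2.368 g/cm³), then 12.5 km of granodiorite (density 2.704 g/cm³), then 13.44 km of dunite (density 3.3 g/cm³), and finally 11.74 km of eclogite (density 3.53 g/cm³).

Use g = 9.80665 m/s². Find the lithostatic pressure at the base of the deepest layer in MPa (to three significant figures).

1280 MPa

unconsolidated sand: 1780 kg/m³ × 9.80665 m/s² × 730 m = 1.274×10^7 Pa = 12.74 MPa
sandstone: 2368 kg/m³ × 9.80665 m/s² × 4110 m = 9.544×10^7 Pa = 95.44 MPa
granodiorite: 2704 kg/m³ × 9.80665 m/s² × 12500 m = 3.315×10^8 Pa = 331.5 MPa
dunite: 3300 kg/m³ × 9.80665 m/s² × 13440 m = 4.349×10^8 Pa = 434.9 MPa
eclogite: 3530 kg/m³ × 9.80665 m/s² × 11740 m = 4.064×10^8 Pa = 406.4 MPa
Total = 12.74 + 95.44 + 331.5 + 434.9 + 406.4 = 1281.0 MPa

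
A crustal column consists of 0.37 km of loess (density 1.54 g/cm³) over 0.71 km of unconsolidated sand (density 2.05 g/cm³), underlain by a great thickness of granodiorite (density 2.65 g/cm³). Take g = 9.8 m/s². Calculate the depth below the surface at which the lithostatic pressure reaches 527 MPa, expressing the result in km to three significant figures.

Pressure at base of upper layers: 1540×9.8×370 + 2050×9.8×710 = 1.985×10^7 Pa = 19.85 MPa
Remaining pressure to be supplied by granodiorite: 5.270×10^8 − 1.985×10^7 = 5.072×10^8 Pa
Additional depth in granodiorite = 5.072×10^8 Pa / (2650 kg/m³ × 9.8 m/s²) = 19528 m
Total depth = 1080 m + 19528 m = 20608 m
= 20.608 km

20.6 km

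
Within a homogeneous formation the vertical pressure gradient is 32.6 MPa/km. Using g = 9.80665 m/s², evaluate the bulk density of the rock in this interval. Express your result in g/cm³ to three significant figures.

3.32 g/cm³

ρ = (dP/dz)/g = 32.6 MPa/km / 9.80665 m/s² = 32600 Pa/m / 9.80665 m/s² = 3324.3 kg/m³
= 3.324 g/cm³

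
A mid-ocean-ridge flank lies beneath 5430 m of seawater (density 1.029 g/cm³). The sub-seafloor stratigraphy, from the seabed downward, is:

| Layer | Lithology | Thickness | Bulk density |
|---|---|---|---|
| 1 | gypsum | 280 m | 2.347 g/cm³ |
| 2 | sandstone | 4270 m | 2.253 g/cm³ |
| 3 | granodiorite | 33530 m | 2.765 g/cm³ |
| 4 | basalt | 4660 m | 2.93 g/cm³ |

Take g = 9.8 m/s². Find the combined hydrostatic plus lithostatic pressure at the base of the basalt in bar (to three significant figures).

seawater: 1029 kg/m³ × 9.8 m/s² × 5430 m = 5.476×10^7 Pa = 547.6 bar
gypsum: 2347 kg/m³ × 9.8 m/s² × 280 m = 6.440×10^6 Pa = 64.40 bar
sandstone: 2253 kg/m³ × 9.8 m/s² × 4270 m = 9.428×10^7 Pa = 942.8 bar
granodiorite: 2765 kg/m³ × 9.8 m/s² × 33530 m = 9.086×10^8 Pa = 9086 bar
basalt: 2930 kg/m³ × 9.8 m/s² × 4660 m = 1.338×10^8 Pa = 1338 bar
Total = 547.6 + 64.40 + 942.8 + 9086 + 1338 = 11978 bar

12000 bar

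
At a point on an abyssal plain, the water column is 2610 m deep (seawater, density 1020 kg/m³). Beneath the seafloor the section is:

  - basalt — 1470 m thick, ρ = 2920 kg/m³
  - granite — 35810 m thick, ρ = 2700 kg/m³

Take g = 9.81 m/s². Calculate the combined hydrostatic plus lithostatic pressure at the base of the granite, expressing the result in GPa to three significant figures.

1.02 GPa

seawater: 1020 kg/m³ × 9.81 m/s² × 2610 m = 2.612×10^7 Pa = 0.02612 GPa
basalt: 2920 kg/m³ × 9.81 m/s² × 1470 m = 4.211×10^7 Pa = 0.04211 GPa
granite: 2700 kg/m³ × 9.81 m/s² × 35810 m = 9.485×10^8 Pa = 0.9485 GPa
Total = 0.02612 + 0.04211 + 0.9485 = 1.0167 GPa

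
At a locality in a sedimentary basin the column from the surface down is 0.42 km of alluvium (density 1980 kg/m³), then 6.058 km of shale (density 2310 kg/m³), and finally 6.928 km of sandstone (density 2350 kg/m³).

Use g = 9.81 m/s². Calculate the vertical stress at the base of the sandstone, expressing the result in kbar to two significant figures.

3.1 kbar

alluvium: 1980 kg/m³ × 9.81 m/s² × 420 m = 8.158×10^6 Pa = 0.08158 kbar
shale: 2310 kg/m³ × 9.81 m/s² × 6058 m = 1.373×10^8 Pa = 1.373 kbar
sandstone: 2350 kg/m³ × 9.81 m/s² × 6928 m = 1.597×10^8 Pa = 1.597 kbar
Total = 0.08158 + 1.373 + 1.597 = 3.0515 kbar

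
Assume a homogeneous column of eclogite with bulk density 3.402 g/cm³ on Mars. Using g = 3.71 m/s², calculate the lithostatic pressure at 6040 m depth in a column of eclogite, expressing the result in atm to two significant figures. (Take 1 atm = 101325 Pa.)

750 atm

eclogite: 3402 kg/m³ × 3.71 m/s² × 6040 m = 7.623×10^7 Pa = 752.4 atm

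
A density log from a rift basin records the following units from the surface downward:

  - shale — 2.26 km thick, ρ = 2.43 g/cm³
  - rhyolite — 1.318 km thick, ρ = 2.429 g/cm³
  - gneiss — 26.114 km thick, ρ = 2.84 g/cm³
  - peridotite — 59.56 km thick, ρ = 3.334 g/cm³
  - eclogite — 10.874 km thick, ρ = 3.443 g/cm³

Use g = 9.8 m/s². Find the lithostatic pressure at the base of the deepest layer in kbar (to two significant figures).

31 kbar

shale: 2430 kg/m³ × 9.8 m/s² × 2260 m = 5.382×10^7 Pa = 0.5382 kbar
rhyolite: 2429 kg/m³ × 9.8 m/s² × 1318 m = 3.137×10^7 Pa = 0.3137 kbar
gneiss: 2840 kg/m³ × 9.8 m/s² × 26114 m = 7.268×10^8 Pa = 7.268 kbar
peridotite: 3334 kg/m³ × 9.8 m/s² × 59560 m = 1.946×10^9 Pa = 19.46 kbar
eclogite: 3443 kg/m³ × 9.8 m/s² × 10874 m = 3.669×10^8 Pa = 3.669 kbar
Total = 0.5382 + 0.3137 + 7.268 + 19.46 + 3.669 = 31.249 kbar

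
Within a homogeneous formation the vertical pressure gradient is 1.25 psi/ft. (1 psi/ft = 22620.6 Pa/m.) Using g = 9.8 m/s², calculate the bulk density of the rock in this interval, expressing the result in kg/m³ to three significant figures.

2890 kg/m³

ρ = (dP/dz)/g = 1.25 psi/ft / 9.8 m/s² = 28276 Pa/m / 9.8 m/s² = 2885.3 kg/m³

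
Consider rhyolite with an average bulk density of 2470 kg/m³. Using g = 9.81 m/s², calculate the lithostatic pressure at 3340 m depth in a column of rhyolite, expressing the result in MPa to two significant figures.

81 MPa

rhyolite: 2470 kg/m³ × 9.81 m/s² × 3340 m = 8.093×10^7 Pa = 80.93 MPa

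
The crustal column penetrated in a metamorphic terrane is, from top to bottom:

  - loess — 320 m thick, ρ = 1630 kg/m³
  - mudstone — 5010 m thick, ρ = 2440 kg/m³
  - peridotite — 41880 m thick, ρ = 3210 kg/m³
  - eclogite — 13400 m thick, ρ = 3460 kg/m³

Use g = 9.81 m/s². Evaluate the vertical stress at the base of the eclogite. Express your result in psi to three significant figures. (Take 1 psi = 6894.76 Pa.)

loess: 1630 kg/m³ × 9.81 m/s² × 320 m = 5.117×10^6 Pa = 742.1 psi
mudstone: 2440 kg/m³ × 9.81 m/s² × 5010 m = 1.199×10^8 Pa = 17393 psi
peridotite: 3210 kg/m³ × 9.81 m/s² × 41880 m = 1.319×10^9 Pa = 1.913×10^5 psi
eclogite: 3460 kg/m³ × 9.81 m/s² × 13400 m = 4.548×10^8 Pa = 65968 psi
Total = 742.1 + 17393 + 1.913×10^5 + 65968 = 2.7538×10^5 psi

275000 psi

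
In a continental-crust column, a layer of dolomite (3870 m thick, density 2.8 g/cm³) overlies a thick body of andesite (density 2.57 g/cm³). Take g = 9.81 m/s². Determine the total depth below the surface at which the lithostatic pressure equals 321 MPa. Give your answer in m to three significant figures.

Pressure at base of upper layers: 2800×9.81×3870 = 1.063×10^8 Pa = 106.3 MPa
Remaining pressure to be supplied by andesite: 3.210×10^8 − 1.063×10^8 = 2.147×10^8 Pa
Additional depth in andesite = 2.147×10^8 Pa / (2570 kg/m³ × 9.81 m/s²) = 8515.8 m
Total depth = 3870 m + 8515.8 m = 12386 m

12400 m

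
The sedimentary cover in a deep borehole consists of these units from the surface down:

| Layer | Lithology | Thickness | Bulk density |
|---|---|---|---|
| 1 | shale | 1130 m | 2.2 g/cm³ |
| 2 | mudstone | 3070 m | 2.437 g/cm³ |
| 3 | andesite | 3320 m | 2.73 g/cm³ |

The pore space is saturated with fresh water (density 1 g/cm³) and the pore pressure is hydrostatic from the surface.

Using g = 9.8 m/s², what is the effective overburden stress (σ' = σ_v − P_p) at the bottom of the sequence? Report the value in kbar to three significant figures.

Overburden (lithostatic) stress σ_v:
shale: 2200 kg/m³ × 9.8 m/s² × 1130 m = 2.436×10^7 Pa = 24.36 MPa
mudstone: 2437 kg/m³ × 9.8 m/s² × 3070 m = 7.332×10^7 Pa = 73.32 MPa
andesite: 2730 kg/m³ × 9.8 m/s² × 3320 m = 8.882×10^7 Pa = 88.82 MPa
Total = 24.36 + 73.32 + 88.82 = 186.51 MPa
Pore pressure P_p = 1000 kg/m³ × 9.8 m/s² × 7520 m = 7.370×10^7 Pa = 73.70 MPa
Effective stress σ' = σ_v − P_p = 186.5 − 73.70 = 112.81 MPa = 1.1281 kbar

1.13 kbar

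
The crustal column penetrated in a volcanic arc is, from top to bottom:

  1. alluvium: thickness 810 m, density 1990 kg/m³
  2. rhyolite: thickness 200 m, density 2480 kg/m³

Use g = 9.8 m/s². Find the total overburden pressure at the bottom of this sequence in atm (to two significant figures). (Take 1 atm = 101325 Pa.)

alluvium: 1990 kg/m³ × 9.8 m/s² × 810 m = 1.580×10^7 Pa = 155.9 atm
rhyolite: 2480 kg/m³ × 9.8 m/s² × 200 m = 4.861×10^6 Pa = 47.97 atm
Total = 155.9 + 47.97 = 203.87 atm

200 atm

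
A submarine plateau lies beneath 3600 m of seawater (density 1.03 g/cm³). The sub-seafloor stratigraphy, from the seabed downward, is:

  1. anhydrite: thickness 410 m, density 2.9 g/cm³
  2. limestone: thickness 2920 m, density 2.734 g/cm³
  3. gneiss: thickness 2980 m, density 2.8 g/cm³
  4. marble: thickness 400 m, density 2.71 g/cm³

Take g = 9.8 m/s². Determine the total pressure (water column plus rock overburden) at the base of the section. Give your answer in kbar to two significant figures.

2.2 kbar

seawater: 1030 kg/m³ × 9.8 m/s² × 3600 m = 3.634×10^7 Pa = 0.3634 kbar
anhydrite: 2900 kg/m³ × 9.8 m/s² × 410 m = 1.165×10^7 Pa = 0.1165 kbar
limestone: 2734 kg/m³ × 9.8 m/s² × 2920 m = 7.824×10^7 Pa = 0.7824 kbar
gneiss: 2800 kg/m³ × 9.8 m/s² × 2980 m = 8.177×10^7 Pa = 0.8177 kbar
marble: 2710 kg/m³ × 9.8 m/s² × 400 m = 1.062×10^7 Pa = 0.1062 kbar
Total = 0.3634 + 0.1165 + 0.7824 + 0.8177 + 0.1062 = 2.1862 kbar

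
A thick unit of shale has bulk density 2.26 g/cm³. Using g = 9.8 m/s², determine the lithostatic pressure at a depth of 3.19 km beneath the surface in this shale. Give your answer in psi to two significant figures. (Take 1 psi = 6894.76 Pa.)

shale: 2260 kg/m³ × 9.8 m/s² × 3190 m = 7.065×10^7 Pa = 10247 psi

10000 psi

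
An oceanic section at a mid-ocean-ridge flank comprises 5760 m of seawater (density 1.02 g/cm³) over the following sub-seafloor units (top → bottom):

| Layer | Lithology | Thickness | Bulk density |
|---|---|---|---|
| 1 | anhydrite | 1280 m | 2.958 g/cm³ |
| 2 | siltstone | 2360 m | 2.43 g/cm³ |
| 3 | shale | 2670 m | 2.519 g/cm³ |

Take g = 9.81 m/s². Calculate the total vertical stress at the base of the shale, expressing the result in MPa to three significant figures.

seawater: 1020 kg/m³ × 9.81 m/s² × 5760 m = 5.764×10^7 Pa = 57.64 MPa
anhydrite: 2958 kg/m³ × 9.81 m/s² × 1280 m = 3.714×10^7 Pa = 37.14 MPa
siltstone: 2430 kg/m³ × 9.81 m/s² × 2360 m = 5.626×10^7 Pa = 56.26 MPa
shale: 2519 kg/m³ × 9.81 m/s² × 2670 m = 6.598×10^7 Pa = 65.98 MPa
Total = 57.64 + 37.14 + 56.26 + 65.98 = 217.02 MPa

217 MPa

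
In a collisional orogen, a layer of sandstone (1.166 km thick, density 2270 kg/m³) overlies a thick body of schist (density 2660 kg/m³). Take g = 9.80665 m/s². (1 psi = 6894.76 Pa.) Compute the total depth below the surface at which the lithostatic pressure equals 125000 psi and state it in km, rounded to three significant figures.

Pressure at base of upper layers: 2270×9.80665×1166 = 2.596×10^7 Pa = 3765 psi
Remaining pressure to be supplied by schist: 8.618×10^8 − 2.596×10^7 = 8.359×10^8 Pa
Additional depth in schist = 8.359×10^8 Pa / (2660 kg/m³ × 9.80665 m/s²) = 32044 m
Total depth = 1166 m + 32044 m = 33210 m
= 33.210 km

33.2 km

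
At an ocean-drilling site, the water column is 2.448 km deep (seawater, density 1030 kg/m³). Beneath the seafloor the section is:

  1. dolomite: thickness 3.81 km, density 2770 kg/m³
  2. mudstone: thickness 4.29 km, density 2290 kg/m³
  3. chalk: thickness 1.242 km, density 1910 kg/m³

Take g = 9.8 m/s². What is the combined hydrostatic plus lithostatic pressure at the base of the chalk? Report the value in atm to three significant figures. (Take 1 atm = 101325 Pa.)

2440 atm

seawater: 1030 kg/m³ × 9.8 m/s² × 2448 m = 2.471×10^7 Pa = 243.9 atm
dolomite: 2770 kg/m³ × 9.8 m/s² × 3810 m = 1.034×10^8 Pa = 1021 atm
mudstone: 2290 kg/m³ × 9.8 m/s² × 4290 m = 9.628×10^7 Pa = 950.2 atm
chalk: 1910 kg/m³ × 9.8 m/s² × 1242 m = 2.325×10^7 Pa = 229.4 atm
Total = 243.9 + 1021 + 950.2 + 229.4 = 2444.2 atm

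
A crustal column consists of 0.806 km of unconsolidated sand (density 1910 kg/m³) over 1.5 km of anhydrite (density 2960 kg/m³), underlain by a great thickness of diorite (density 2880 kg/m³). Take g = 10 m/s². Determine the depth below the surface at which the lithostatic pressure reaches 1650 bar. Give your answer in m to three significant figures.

5960 m

Pressure at base of upper layers: 1910×10×806 + 2960×10×1500 = 5.979×10^7 Pa = 597.9 bar
Remaining pressure to be supplied by diorite: 1.650×10^8 − 5.979×10^7 = 1.052×10^8 Pa
Additional depth in diorite = 1.052×10^8 Pa / (2880 kg/m³ × 10 m/s²) = 3653.0 m
Total depth = 2306 m + 3653.0 m = 5959.0 m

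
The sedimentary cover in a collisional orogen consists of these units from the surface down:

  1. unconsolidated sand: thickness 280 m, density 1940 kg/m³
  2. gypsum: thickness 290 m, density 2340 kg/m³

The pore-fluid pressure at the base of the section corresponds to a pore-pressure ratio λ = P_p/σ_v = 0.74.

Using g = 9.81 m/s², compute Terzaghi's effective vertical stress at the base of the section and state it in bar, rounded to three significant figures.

Overburden (lithostatic) stress σ_v:
unconsolidated sand: 1940 kg/m³ × 9.81 m/s² × 280 m = 5.329×10^6 Pa = 5.329 MPa
gypsum: 2340 kg/m³ × 9.81 m/s² × 290 m = 6.657×10^6 Pa = 6.657 MPa
Total = 5.329 + 6.657 = 11.986 MPa
Pore pressure P_p = λ·σ_v = 0.74 × 11.99 MPa = 8.870 MPa
Effective stress σ' = σ_v − P_p = 11.99 − 8.870 = 3.1163 MPa = 31.163 bar

31.2 bar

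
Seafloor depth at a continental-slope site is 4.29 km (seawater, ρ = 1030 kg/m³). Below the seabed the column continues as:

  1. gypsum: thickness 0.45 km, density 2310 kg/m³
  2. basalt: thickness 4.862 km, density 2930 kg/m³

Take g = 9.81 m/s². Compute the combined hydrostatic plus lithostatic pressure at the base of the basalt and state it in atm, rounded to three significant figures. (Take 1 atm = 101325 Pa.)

seawater: 1030 kg/m³ × 9.81 m/s² × 4290 m = 4.335×10^7 Pa = 427.8 atm
gypsum: 2310 kg/m³ × 9.81 m/s² × 450 m = 1.020×10^7 Pa = 100.6 atm
basalt: 2930 kg/m³ × 9.81 m/s² × 4862 m = 1.397×10^8 Pa = 1379 atm
Total = 427.8 + 100.6 + 1379 = 1907.7 atm

1910 atm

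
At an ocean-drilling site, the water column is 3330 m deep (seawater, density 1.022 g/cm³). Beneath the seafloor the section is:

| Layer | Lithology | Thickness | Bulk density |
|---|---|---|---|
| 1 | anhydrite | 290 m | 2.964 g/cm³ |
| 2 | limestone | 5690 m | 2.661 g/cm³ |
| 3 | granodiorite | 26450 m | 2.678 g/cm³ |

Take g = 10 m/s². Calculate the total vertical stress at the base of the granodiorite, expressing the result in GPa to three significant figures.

seawater: 1022 kg/m³ × 10 m/s² × 3330 m = 3.403×10^7 Pa = 0.03403 GPa
anhydrite: 2964 kg/m³ × 10 m/s² × 290 m = 8.596×10^6 Pa = 8.596×10^-3 GPa
limestone: 2661 kg/m³ × 10 m/s² × 5690 m = 1.514×10^8 Pa = 0.1514 GPa
granodiorite: 2678 kg/m³ × 10 m/s² × 26450 m = 7.083×10^8 Pa = 0.7083 GPa
Total = 0.03403 + 8.596×10^-3 + 0.1514 + 0.7083 = 0.90237 GPa

0.902 GPa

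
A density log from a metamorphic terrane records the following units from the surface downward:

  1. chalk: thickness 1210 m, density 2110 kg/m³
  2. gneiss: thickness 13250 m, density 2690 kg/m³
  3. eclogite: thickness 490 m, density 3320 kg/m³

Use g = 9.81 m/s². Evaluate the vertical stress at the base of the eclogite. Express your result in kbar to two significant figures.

3.9 kbar

chalk: 2110 kg/m³ × 9.81 m/s² × 1210 m = 2.505×10^7 Pa = 0.2505 kbar
gneiss: 2690 kg/m³ × 9.81 m/s² × 13250 m = 3.497×10^8 Pa = 3.497 kbar
eclogite: 3320 kg/m³ × 9.81 m/s² × 490 m = 1.596×10^7 Pa = 0.1596 kbar
Total = 0.2505 + 3.497 + 0.1596 = 3.9066 kbar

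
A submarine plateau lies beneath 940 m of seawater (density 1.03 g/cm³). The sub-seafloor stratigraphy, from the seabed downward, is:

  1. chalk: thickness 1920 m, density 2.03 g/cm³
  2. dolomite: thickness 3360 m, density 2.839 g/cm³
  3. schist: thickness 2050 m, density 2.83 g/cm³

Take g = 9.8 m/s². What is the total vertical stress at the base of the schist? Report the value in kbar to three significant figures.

seawater: 1030 kg/m³ × 9.8 m/s² × 940 m = 9.488×10^6 Pa = 0.09488 kbar
chalk: 2030 kg/m³ × 9.8 m/s² × 1920 m = 3.820×10^7 Pa = 0.3820 kbar
dolomite: 2839 kg/m³ × 9.8 m/s² × 3360 m = 9.348×10^7 Pa = 0.9348 kbar
schist: 2830 kg/m³ × 9.8 m/s² × 2050 m = 5.685×10^7 Pa = 0.5685 kbar
Total = 0.09488 + 0.3820 + 0.9348 + 0.5685 = 1.9802 kbar

1.98 kbar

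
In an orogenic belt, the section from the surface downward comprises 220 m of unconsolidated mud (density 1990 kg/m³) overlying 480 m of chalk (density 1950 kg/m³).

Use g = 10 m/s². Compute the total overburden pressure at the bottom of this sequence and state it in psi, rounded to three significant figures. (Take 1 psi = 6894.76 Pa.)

1990 psi

unconsolidated mud: 1990 kg/m³ × 10 m/s² × 220 m = 4.378×10^6 Pa = 635.0 psi
chalk: 1950 kg/m³ × 10 m/s² × 480 m = 9.360×10^6 Pa = 1358 psi
Total = 635.0 + 1358 = 1992.5 psi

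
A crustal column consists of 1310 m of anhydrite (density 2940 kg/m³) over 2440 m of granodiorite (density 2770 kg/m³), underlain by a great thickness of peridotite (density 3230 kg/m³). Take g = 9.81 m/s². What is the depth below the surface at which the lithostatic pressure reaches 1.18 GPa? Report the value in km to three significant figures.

Pressure at base of upper layers: 2940×9.81×1310 + 2770×9.81×2440 = 1.041×10^8 Pa = 0.1041 GPa
Remaining pressure to be supplied by peridotite: 1.180×10^9 − 1.041×10^8 = 1.076×10^9 Pa
Additional depth in peridotite = 1.076×10^9 Pa / (3230 kg/m³ × 9.81 m/s²) = 33955 m
Total depth = 3750 m + 33955 m = 37705 m
= 37.705 km

37.7 km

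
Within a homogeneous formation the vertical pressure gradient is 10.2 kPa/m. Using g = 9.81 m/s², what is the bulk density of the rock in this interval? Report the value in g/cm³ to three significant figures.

1.04 g/cm³

ρ = (dP/dz)/g = 10.2 kPa/m / 9.81 m/s² = 10200 Pa/m / 9.81 m/s² = 1039.8 kg/m³
= 1.040 g/cm³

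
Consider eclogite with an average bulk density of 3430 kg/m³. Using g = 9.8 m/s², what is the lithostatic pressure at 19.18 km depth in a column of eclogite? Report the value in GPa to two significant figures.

0.64 GPa

eclogite: 3430 kg/m³ × 9.8 m/s² × 19180 m = 6.447×10^8 Pa = 0.6447 GPa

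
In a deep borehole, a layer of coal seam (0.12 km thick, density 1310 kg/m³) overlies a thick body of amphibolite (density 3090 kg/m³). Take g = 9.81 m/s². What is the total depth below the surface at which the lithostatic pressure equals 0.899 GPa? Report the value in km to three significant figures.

29.7 km

Pressure at base of upper layers: 1310×9.81×120 = 1.542×10^6 Pa = 1.542×10^-3 GPa
Remaining pressure to be supplied by amphibolite: 8.990×10^8 − 1.542×10^6 = 8.975×10^8 Pa
Additional depth in amphibolite = 8.975×10^8 Pa / (3090 kg/m³ × 9.81 m/s²) = 29606 m
Total depth = 120 m + 29606 m = 29726 m
= 29.726 km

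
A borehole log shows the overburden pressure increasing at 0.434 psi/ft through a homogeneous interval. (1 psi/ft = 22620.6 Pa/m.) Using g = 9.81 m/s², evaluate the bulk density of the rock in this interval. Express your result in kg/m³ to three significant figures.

1000 kg/m³

ρ = (dP/dz)/g = 0.434 psi/ft / 9.81 m/s² = 9817.3 Pa/m / 9.81 m/s² = 1000.7 kg/m³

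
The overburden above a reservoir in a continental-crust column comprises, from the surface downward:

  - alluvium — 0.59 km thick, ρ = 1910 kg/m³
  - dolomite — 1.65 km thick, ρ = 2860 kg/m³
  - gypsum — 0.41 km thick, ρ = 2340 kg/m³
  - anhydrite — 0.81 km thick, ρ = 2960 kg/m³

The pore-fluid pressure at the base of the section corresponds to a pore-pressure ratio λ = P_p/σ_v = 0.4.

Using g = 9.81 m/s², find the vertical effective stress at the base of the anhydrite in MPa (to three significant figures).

Overburden (lithostatic) stress σ_v:
alluvium: 1910 kg/m³ × 9.81 m/s² × 590 m = 1.105×10^7 Pa = 11.05 MPa
dolomite: 2860 kg/m³ × 9.81 m/s² × 1650 m = 4.629×10^7 Pa = 46.29 MPa
gypsum: 2340 kg/m³ × 9.81 m/s² × 410 m = 9.412×10^6 Pa = 9.412 MPa
anhydrite: 2960 kg/m³ × 9.81 m/s² × 810 m = 2.352×10^7 Pa = 23.52 MPa
Total = 11.05 + 46.29 + 9.412 + 23.52 = 90.280 MPa
Pore pressure P_p = λ·σ_v = 0.4 × 90.28 MPa = 36.11 MPa
Effective stress σ' = σ_v − P_p = 90.28 − 36.11 = 54.168 MPa

54.2 MPa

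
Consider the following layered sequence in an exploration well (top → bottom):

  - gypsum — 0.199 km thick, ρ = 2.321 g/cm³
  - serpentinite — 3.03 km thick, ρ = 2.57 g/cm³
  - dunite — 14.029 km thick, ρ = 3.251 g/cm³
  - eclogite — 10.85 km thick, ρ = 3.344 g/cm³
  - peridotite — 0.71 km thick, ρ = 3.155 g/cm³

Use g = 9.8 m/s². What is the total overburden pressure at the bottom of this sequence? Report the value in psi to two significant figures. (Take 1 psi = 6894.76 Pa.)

gypsum: 2321 kg/m³ × 9.8 m/s² × 199 m = 4.526×10^6 Pa = 656.5 psi
serpentinite: 2570 kg/m³ × 9.8 m/s² × 3030 m = 7.631×10^7 Pa = 11068 psi
dunite: 3251 kg/m³ × 9.8 m/s² × 14029 m = 4.470×10^8 Pa = 64826 psi
eclogite: 3344 kg/m³ × 9.8 m/s² × 10850 m = 3.556×10^8 Pa = 51571 psi
peridotite: 3155 kg/m³ × 9.8 m/s² × 710 m = 2.195×10^7 Pa = 3184 psi
Total = 656.5 + 11068 + 64826 + 51571 + 3184 = 1.3131×10^5 psi

130000 psi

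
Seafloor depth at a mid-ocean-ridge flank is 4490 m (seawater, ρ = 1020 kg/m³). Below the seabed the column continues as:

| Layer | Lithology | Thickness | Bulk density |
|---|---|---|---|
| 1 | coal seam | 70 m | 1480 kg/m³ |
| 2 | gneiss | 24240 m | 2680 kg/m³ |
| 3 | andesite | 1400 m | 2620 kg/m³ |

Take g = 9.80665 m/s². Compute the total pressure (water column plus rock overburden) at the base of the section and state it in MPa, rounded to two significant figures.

720 MPa

seawater: 1020 kg/m³ × 9.80665 m/s² × 4490 m = 4.491×10^7 Pa = 44.91 MPa
coal seam: 1480 kg/m³ × 9.80665 m/s² × 70 m = 1.016×10^6 Pa = 1.016 MPa
gneiss: 2680 kg/m³ × 9.80665 m/s² × 24240 m = 6.371×10^8 Pa = 637.1 MPa
andesite: 2620 kg/m³ × 9.80665 m/s² × 1400 m = 3.597×10^7 Pa = 35.97 MPa
Total = 44.91 + 1.016 + 637.1 + 35.97 = 718.97 MPa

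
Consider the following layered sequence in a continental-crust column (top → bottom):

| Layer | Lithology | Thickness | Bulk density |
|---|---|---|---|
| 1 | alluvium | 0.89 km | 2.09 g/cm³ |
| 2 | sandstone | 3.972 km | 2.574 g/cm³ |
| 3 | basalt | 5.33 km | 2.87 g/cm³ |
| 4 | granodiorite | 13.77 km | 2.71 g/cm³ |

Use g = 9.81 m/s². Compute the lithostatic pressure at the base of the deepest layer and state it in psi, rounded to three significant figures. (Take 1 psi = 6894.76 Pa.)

92100 psi

alluvium: 2090 kg/m³ × 9.81 m/s² × 890 m = 1.825×10^7 Pa = 2647 psi
sandstone: 2574 kg/m³ × 9.81 m/s² × 3972 m = 1.003×10^8 Pa = 14547 psi
basalt: 2870 kg/m³ × 9.81 m/s² × 5330 m = 1.501×10^8 Pa = 21765 psi
granodiorite: 2710 kg/m³ × 9.81 m/s² × 13770 m = 3.661×10^8 Pa = 53095 psi
Total = 2647 + 14547 + 21765 + 53095 = 92053 psi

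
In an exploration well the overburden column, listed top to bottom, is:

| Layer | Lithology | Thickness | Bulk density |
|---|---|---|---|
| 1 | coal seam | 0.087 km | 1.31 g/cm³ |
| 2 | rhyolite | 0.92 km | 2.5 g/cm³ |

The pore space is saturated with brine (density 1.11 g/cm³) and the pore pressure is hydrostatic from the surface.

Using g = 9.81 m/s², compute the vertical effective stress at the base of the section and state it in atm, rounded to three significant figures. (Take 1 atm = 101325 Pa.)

Overburden (lithostatic) stress σ_v:
coal seam: 1310 kg/m³ × 9.81 m/s² × 87 m = 1.118×10^6 Pa = 1.118 MPa
rhyolite: 2500 kg/m³ × 9.81 m/s² × 920 m = 2.256×10^7 Pa = 22.56 MPa
Total = 1.118 + 22.56 = 23.681 MPa
Pore pressure P_p = 1110 kg/m³ × 9.81 m/s² × 1007 m = 1.097×10^7 Pa = 10.97 MPa
Effective stress σ' = σ_v − P_p = 23.68 − 10.97 = 12.716 MPa = 125.49 atm

125 atm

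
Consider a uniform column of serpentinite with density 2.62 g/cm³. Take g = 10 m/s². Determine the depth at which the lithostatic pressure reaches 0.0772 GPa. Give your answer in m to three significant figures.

h = P/(ρg) = 0.0772 GPa / (2620 kg/m³ × 10 m/s²) = 7.720×10^7 Pa / 26200 Pa/m = 2946.6 m

2950 m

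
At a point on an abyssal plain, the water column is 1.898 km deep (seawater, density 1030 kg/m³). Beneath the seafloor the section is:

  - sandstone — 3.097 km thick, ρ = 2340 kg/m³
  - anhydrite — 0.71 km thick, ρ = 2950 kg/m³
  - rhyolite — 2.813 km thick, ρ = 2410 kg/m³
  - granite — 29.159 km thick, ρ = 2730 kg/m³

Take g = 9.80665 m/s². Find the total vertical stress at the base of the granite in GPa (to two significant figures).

seawater: 1030 kg/m³ × 9.80665 m/s² × 1898 m = 1.917×10^7 Pa = 0.01917 GPa
sandstone: 2340 kg/m³ × 9.80665 m/s² × 3097 m = 7.107×10^7 Pa = 0.07107 GPa
anhydrite: 2950 kg/m³ × 9.80665 m/s² × 710 m = 2.054×10^7 Pa = 0.02054 GPa
rhyolite: 2410 kg/m³ × 9.80665 m/s² × 2813 m = 6.648×10^7 Pa = 0.06648 GPa
granite: 2730 kg/m³ × 9.80665 m/s² × 29159 m = 7.806×10^8 Pa = 0.7806 GPa
Total = 0.01917 + 0.07107 + 0.02054 + 0.06648 + 0.7806 = 0.95791 GPa

0.96 GPa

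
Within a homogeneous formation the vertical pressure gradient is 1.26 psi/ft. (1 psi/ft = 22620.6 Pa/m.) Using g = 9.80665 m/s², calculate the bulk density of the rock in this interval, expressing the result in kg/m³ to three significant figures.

ρ = (dP/dz)/g = 1.26 psi/ft / 9.80665 m/s² = 28502 Pa/m / 9.80665 m/s² = 2906.4 kg/m³

2910 kg/m³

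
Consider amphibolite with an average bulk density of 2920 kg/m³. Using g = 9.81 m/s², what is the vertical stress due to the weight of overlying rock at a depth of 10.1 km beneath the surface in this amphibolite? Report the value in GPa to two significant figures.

0.29 GPa

amphibolite: 2920 kg/m³ × 9.81 m/s² × 10100 m = 2.893×10^8 Pa = 0.2893 GPa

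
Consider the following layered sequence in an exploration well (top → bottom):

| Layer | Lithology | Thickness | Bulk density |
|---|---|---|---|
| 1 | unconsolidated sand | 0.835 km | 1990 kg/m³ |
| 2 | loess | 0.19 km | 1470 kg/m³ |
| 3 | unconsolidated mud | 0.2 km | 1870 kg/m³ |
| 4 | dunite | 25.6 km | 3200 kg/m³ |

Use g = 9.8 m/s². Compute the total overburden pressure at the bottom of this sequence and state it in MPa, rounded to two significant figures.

unconsolidated sand: 1990 kg/m³ × 9.8 m/s² × 835 m = 1.628×10^7 Pa = 16.28 MPa
loess: 1470 kg/m³ × 9.8 m/s² × 190 m = 2.737×10^6 Pa = 2.737 MPa
unconsolidated mud: 1870 kg/m³ × 9.8 m/s² × 200 m = 3.665×10^6 Pa = 3.665 MPa
dunite: 3200 kg/m³ × 9.8 m/s² × 25600 m = 8.028×10^8 Pa = 802.8 MPa
Total = 16.28 + 2.737 + 3.665 + 802.8 = 825.50 MPa

830 MPa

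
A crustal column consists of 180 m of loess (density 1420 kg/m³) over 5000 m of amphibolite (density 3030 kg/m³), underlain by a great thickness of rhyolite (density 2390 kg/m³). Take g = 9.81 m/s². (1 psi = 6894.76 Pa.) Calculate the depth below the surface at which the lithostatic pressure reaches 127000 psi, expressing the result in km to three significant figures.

36.1 km

Pressure at base of upper layers: 1420×9.81×180 + 3030×9.81×5000 = 1.511×10^8 Pa = 21919 psi
Remaining pressure to be supplied by rhyolite: 8.756×10^8 − 1.511×10^8 = 7.245×10^8 Pa
Additional depth in rhyolite = 7.245×10^8 Pa / (2390 kg/m³ × 9.81 m/s²) = 30901 m
Total depth = 5180 m + 30901 m = 36081 m
= 36.081 km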